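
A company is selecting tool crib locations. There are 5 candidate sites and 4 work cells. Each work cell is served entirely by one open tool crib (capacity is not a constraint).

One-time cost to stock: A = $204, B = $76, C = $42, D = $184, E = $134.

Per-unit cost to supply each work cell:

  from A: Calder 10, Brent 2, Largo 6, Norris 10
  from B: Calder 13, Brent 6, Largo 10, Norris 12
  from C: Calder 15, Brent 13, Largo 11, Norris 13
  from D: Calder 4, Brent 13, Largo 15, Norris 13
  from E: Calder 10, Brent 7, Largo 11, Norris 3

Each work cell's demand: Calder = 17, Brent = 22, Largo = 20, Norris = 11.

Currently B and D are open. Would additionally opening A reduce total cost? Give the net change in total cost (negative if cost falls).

No — net change +14 (cost rises by 14).

Current service cost with {B, D}: 532.
Adding A: each work cell re-picks its cheapest; new service cost 342, saving 190.
Extra fixed cost: 204. Net change = 204 − 190 = 14.
(Totals: 792 → 806.)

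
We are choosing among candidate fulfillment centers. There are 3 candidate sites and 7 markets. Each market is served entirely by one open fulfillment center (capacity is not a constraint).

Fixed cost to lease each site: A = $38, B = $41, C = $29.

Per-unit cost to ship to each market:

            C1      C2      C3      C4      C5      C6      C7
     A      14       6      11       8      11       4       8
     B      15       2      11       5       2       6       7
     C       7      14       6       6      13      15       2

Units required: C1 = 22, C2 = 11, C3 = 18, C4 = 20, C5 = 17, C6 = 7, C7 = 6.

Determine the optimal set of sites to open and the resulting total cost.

For any fixed open set, each market goes to its cheapest open site; total = fixed + service.
{B, C}: C1→C 7·22=154, C2→B 2·11=22, C3→C 6·18=108, C4→B 5·20=100, C5→B 2·17=34, C6→B 6·7=42, C7→C 2·6=12. Service 472; fixed 70; total 542.
{A, B, C}: service 458 + fixed 108 = 566
{A, C}: C1→C 7·22=154, C2→A 6·11=66, C3→C 6·18=108, C4→C 6·20=120, C5→A 11·17=187, C6→A 4·7=28, C7→C 2·6=12. Service 675; fixed 67; total 742.
{C}: C1→C 7·22=154, C2→C 14·11=154, C3→C 6·18=108, C4→C 6·20=120, C5→C 13·17=221, C6→C 15·7=105, C7→C 2·6=12. Service 874; fixed 29; total 903.
No other subset beats 542.

Open B and C; minimum total cost 542.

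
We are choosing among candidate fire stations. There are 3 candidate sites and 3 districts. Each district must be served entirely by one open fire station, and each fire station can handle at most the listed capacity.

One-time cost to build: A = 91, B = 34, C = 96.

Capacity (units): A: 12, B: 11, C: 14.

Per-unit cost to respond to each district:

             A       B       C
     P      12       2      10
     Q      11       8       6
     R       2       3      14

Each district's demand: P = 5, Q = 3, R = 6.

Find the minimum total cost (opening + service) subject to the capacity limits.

Open {A, B}: P→B 2·5=10, Q→B 8·3=24, R→A 2·6=12.
Loads: A carries 6/12, B carries 8/11. Service 46; fixed 125; total 171.
Next best feasible plan costs 176.

Minimum total cost: 171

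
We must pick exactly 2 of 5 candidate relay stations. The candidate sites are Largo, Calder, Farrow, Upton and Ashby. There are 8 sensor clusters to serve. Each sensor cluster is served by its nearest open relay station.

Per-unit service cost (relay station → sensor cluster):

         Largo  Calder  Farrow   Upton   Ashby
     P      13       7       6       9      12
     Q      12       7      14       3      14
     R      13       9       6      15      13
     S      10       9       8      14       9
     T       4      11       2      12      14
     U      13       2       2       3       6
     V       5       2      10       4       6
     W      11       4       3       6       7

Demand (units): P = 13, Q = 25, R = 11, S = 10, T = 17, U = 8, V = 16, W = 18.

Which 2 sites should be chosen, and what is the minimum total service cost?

With exactly 2 open, each sensor cluster uses its cheapest among the chosen.
{Farrow, Upton}: P→Farrow 6·13=78, Q→Upton 3·25=75, R→Farrow 6·11=66, S→Farrow 8·10=80, T→Farrow 2·17=34, U→Farrow 2·8=16, V→Upton 4·16=64, W→Farrow 3·18=54. Service cost 467.
{Calder, Farrow}: service cost 535
{Largo, Calder}: service cost 643
Among all 10 size-2 choices, {Farrow, Upton} is lowest.

Choose Farrow and Upton; total service cost 467.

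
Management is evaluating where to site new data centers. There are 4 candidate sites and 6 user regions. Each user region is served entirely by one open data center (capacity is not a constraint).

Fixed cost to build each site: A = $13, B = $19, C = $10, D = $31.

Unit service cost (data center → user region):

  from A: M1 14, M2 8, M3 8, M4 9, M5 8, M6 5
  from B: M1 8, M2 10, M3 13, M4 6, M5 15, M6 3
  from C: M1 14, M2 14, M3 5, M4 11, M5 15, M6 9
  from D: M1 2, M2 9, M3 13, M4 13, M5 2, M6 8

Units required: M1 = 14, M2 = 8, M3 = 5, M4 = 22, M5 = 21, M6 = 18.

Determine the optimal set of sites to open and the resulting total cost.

Open B, C and D; minimum total cost 413.

For any fixed open set, each user region goes to its cheapest open site; total = fixed + service.
{B, C, D}: M1→D 2·14=28, M2→D 9·8=72, M3→C 5·5=25, M4→B 6·22=132, M5→D 2·21=42, M6→B 3·18=54. Service 353; fixed 60; total 413.
{A, B, C, D}: service 345 + fixed 73 = 418
{A, B, D}: M1→D 2·14=28, M2→A 8·8=64, M3→A 8·5=40, M4→B 6·22=132, M5→D 2·21=42, M6→B 3·18=54. Service 360; fixed 63; total 423.
{C}: service 1052 + fixed 10 = 1062
No other subset beats 413.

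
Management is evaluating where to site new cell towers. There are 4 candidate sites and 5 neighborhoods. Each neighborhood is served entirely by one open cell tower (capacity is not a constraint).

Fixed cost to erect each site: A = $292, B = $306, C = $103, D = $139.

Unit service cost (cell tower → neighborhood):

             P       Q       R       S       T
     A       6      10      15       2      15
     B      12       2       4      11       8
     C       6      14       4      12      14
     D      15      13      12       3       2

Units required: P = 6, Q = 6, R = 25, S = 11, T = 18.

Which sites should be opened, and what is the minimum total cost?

For any fixed open set, each neighborhood goes to its cheapest open site; total = fixed + service.
{C, D}: P→C 6·6=36, Q→D 13·6=78, R→C 4·25=100, S→D 3·11=33, T→D 2·18=36. Service 283; fixed 242; total 525.
{D}: service 537 + fixed 139 = 676
{B, D}: P→B 12·6=72, Q→B 2·6=12, R→B 4·25=100, S→D 3·11=33, T→D 2·18=36. Service 253; fixed 445; total 698.
{A, B, C, D}: service 206 + fixed 840 = 1046
(All 15 nonempty subsets were checked; C and D is lowest.)

Open C and D; minimum total cost 525.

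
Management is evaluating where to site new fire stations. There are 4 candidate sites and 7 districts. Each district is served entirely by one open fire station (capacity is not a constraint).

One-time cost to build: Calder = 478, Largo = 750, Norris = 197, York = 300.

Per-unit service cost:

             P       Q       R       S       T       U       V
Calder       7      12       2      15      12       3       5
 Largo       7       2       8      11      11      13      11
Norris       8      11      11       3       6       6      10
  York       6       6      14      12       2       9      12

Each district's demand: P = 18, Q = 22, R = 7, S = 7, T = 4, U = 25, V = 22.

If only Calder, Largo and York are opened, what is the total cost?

Each district is assigned to its cheapest site among the open ones.
{Calder, Largo, York}: P→York 6·18=108, Q→Largo 2·22=44, R→Calder 2·7=14, S→Largo 11·7=77, T→York 2·4=8, U→Calder 3·25=75, V→Calder 5·22=110. Service 436; fixed 1528; total 1964.

Total cost: 1964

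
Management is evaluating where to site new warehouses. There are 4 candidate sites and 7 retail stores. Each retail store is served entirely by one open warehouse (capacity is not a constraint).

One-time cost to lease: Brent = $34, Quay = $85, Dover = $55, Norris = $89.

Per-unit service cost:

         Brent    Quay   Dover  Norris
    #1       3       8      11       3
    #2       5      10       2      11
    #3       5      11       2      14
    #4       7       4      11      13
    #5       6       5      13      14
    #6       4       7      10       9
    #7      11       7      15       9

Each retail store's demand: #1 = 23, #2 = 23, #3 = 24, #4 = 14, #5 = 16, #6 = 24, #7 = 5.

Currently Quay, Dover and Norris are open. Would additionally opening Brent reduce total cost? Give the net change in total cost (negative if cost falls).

Current service cost with {Quay, Dover, Norris}: 502.
Adding Brent: each retail store re-picks its cheapest; new service cost 430, saving 72.
Extra fixed cost: 34. Net change = 34 − 72 = -38.
(Totals: 731 → 693.)

Yes — net change −38 (cost falls by 38).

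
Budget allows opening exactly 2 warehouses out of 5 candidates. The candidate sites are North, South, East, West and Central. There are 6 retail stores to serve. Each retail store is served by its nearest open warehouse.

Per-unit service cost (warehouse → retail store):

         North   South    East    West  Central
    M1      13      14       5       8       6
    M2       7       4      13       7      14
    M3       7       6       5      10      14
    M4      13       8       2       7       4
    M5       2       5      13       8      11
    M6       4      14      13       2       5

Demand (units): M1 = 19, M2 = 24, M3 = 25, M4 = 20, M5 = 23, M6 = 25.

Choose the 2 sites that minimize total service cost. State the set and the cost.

Choose North and East; total service cost 574.

With exactly 2 open, each retail store uses its cheapest among the chosen.
{North, East}: M1→East 5·19=95, M2→North 7·24=168, M3→East 5·25=125, M4→East 2·20=40, M5→North 2·23=46, M6→North 4·25=100. Service cost 574.
{East, West}: service cost 662
{South, Central}: service cost 680
Among all 10 size-2 choices, {North, East} is lowest.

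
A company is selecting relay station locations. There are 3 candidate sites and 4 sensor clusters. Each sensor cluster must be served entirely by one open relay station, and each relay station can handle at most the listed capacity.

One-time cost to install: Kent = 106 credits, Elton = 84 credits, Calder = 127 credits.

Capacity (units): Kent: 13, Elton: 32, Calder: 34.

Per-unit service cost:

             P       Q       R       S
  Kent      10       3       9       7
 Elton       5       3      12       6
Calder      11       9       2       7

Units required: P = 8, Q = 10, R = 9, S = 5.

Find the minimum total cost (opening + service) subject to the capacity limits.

Minimum total cost: 292

Open {Elton}: P→Elton 5·8=40, Q→Elton 3·10=30, R→Elton 12·9=108, S→Elton 6·5=30.
Loads: Elton carries 32/32. Service 208; fixed 84; total 292.
Next best feasible plan costs 329.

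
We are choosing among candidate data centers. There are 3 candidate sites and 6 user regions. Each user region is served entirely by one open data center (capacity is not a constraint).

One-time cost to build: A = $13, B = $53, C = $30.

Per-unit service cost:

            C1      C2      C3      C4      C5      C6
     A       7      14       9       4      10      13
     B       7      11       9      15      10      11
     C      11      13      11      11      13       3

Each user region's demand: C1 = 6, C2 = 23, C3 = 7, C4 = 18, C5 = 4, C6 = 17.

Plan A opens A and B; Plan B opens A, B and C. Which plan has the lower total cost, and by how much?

Plan A: {A, B}: C1→A 7·6=42, C2→B 11·23=253, C3→A 9·7=63, C4→A 4·18=72, C5→A 10·4=40, C6→B 11·17=187. Service 657; fixed 66; total 723.
Plan B: {A, B, C}: C1→A 7·6=42, C2→B 11·23=253, C3→A 9·7=63, C4→A 4·18=72, C5→A 10·4=40, C6→C 3·17=51. Service 521; fixed 96; total 617.
Difference: |723 − 617| = 106.

Plan B is cheaper by 106.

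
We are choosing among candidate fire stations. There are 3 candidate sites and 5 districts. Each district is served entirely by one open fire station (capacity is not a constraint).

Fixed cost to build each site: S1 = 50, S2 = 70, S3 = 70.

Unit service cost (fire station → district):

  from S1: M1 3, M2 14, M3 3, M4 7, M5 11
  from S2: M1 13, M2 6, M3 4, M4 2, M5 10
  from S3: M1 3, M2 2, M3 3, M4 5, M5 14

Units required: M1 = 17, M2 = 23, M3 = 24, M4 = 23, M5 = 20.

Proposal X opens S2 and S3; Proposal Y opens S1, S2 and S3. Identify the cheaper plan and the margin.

Proposal X: {S2, S3}: M1→S3 3·17=51, M2→S3 2·23=46, M3→S3 3·24=72, M4→S2 2·23=46, M5→S2 10·20=200. Service 415; fixed 140; total 555.
Proposal Y: {S1, S2, S3}: M1→S1 3·17=51, M2→S3 2·23=46, M3→S1 3·24=72, M4→S2 2·23=46, M5→S2 10·20=200. Service 415; fixed 190; total 605.
Difference: |555 − 605| = 50.

Proposal X is cheaper by 50.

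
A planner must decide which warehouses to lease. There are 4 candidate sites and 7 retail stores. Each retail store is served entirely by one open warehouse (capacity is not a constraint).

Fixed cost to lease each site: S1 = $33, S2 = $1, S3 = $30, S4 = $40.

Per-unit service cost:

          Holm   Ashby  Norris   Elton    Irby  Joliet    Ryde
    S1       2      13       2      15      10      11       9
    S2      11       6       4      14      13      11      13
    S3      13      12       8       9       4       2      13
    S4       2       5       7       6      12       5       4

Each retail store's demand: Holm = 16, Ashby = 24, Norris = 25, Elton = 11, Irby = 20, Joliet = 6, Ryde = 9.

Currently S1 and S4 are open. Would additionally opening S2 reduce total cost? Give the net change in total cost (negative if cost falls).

No — net change +1 (cost rises by 1).

Current service cost with {S1, S4}: 534.
Adding S2: each retail store re-picks its cheapest; new service cost 534, saving 0.
Extra fixed cost: 1. Net change = 1 − 0 = 1.
(Totals: 607 → 608.)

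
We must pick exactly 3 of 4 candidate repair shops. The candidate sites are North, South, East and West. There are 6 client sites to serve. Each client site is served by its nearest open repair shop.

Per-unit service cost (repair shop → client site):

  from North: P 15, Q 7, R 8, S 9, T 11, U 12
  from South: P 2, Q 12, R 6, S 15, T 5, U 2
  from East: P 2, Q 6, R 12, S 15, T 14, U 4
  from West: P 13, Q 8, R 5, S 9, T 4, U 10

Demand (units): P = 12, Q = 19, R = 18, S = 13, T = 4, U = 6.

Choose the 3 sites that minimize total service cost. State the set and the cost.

Choose South, East and West; total service cost 373.

With exactly 3 open, each client site uses its cheapest among the chosen.
{South, East, West}: P→South 2·12=24, Q→East 6·19=114, R→West 5·18=90, S→West 9·13=117, T→West 4·4=16, U→South 2·6=12. Service cost 373.
{North, East, West}: service cost 385
{North, South, West}: service cost 392
Among all 4 size-3 choices, {South, East, West} is lowest.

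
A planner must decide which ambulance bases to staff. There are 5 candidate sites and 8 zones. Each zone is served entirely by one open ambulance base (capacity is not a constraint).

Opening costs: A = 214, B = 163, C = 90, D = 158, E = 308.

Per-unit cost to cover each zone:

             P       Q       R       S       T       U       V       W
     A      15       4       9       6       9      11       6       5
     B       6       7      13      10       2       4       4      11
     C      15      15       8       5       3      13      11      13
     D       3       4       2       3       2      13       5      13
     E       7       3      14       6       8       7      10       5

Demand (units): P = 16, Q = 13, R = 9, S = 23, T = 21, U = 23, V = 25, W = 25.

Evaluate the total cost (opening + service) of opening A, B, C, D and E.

Total cost: 1466

Each zone is assigned to its cheapest site among the open ones.
{A, B, C, D, E}: P→D 3·16=48, Q→E 3·13=39, R→D 2·9=18, S→D 3·23=69, T→B 2·21=42, U→B 4·23=92, V→B 4·25=100, W→A 5·25=125. Service 533; fixed 933; total 1466.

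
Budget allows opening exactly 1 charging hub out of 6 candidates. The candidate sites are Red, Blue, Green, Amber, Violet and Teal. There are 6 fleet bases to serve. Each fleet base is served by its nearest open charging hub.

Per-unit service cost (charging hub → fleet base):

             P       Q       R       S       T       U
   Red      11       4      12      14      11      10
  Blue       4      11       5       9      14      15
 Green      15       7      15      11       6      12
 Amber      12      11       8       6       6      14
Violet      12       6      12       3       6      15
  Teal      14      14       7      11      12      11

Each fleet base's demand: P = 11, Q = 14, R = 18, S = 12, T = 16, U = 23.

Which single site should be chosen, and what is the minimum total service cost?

Choose Violet only; total service cost 909.

With exactly 1 open, each fleet base uses its cheapest among the chosen.
{Violet}: P→Violet 12·11=132, Q→Violet 6·14=84, R→Violet 12·18=216, S→Violet 3·12=36, T→Violet 6·16=96, U→Violet 15·23=345. Service cost 909.
{Amber}: service cost 920
{Blue}: service cost 965
Among all 6 size-1 choices, {Violet} is lowest.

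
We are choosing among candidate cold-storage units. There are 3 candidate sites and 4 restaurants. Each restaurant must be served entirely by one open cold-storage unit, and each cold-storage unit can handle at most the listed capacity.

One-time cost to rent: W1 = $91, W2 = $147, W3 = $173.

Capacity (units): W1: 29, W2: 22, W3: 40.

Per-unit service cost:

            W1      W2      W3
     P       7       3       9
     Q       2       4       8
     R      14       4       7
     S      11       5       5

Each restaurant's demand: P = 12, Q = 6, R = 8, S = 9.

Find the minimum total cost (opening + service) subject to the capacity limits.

Open {W1, W2}: P→W1 7·12=84, Q→W1 2·6=12, R→W2 4·8=32, S→W2 5·9=45.
Loads: W1 carries 18/29, W2 carries 17/22. Service 173; fixed 238; total 411.
Next best feasible plan costs 417.

Minimum total cost: 411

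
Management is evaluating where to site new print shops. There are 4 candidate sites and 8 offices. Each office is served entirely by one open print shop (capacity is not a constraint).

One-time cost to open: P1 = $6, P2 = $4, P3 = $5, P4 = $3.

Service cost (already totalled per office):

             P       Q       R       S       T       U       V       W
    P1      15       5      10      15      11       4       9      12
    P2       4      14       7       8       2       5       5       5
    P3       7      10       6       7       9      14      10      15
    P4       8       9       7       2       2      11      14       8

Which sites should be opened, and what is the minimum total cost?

For any fixed open set, each office goes to its cheapest open site; total = fixed + service.
{P2, P4}: P→P2 4, Q→P4 9, R→P2 7, S→P4 2, T→P2 2, U→P2 5, V→P2 5, W→P2 5. Service 39; fixed 7; total 46.
{P1, P2, P4}: service 34 + fixed 13 = 47
{P1, P2}: service 40 + fixed 10 = 50
{P1, P2, P3, P4}: service 33 + fixed 18 = 51
(All 15 nonempty subsets were checked; P2 and P4 is lowest.)

Open P2 and P4; minimum total cost 46.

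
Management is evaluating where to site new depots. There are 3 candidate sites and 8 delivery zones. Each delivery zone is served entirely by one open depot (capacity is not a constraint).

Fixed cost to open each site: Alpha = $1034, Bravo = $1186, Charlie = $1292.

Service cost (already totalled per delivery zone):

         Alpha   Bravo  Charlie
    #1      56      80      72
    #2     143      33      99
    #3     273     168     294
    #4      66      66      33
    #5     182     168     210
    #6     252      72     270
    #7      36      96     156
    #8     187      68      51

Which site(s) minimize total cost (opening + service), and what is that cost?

For any fixed open set, each delivery zone goes to its cheapest open site; total = fixed + service.
{Bravo}: #1→Bravo 80, #2→Bravo 33, #3→Bravo 168, #4→Bravo 66, #5→Bravo 168, #6→Bravo 72, #7→Bravo 96, #8→Bravo 68. Service 751; fixed 1186; total 1937.
{Alpha}: service 1195 + fixed 1034 = 2229
{Charlie}: #1→Charlie 72, #2→Charlie 99, #3→Charlie 294, #4→Charlie 33, #5→Charlie 210, #6→Charlie 270, #7→Charlie 156, #8→Charlie 51. Service 1185; fixed 1292; total 2477.
{Alpha, Bravo, Charlie}: #1→Alpha 56, #2→Bravo 33, #3→Bravo 168, #4→Charlie 33, #5→Bravo 168, #6→Bravo 72, #7→Alpha 36, #8→Charlie 51. Service 617; fixed 3512; total 4129.
(All 7 nonempty subsets were checked; Bravo only is lowest.)

Open Bravo only; minimum total cost 1937.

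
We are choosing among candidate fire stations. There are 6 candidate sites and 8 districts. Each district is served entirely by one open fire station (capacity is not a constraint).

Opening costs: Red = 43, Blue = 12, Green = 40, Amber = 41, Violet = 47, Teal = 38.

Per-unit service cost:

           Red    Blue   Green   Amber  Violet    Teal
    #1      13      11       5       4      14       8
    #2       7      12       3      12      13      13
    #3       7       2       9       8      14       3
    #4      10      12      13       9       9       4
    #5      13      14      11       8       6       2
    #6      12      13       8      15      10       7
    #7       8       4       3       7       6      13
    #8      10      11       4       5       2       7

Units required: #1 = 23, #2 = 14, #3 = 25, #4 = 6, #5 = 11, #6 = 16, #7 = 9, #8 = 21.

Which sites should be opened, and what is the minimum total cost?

Open Blue, Green and Teal; minimum total cost 566.

For any fixed open set, each district goes to its cheapest open site; total = fixed + service.
{Blue, Green, Teal}: #1→Green 5·23=115, #2→Green 3·14=42, #3→Blue 2·25=50, #4→Teal 4·6=24, #5→Teal 2·11=22, #6→Teal 7·16=112, #7→Green 3·9=27, #8→Green 4·21=84. Service 476; fixed 90; total 566.
{Blue, Green, Violet, Teal}: #1→Green 5·23=115, #2→Green 3·14=42, #3→Blue 2·25=50, #4→Teal 4·6=24, #5→Teal 2·11=22, #6→Teal 7·16=112, #7→Green 3·9=27, #8→Violet 2·21=42. Service 434; fixed 137; total 571.
{Green, Teal}: service 501 + fixed 78 = 579
{Red, Blue, Green, Amber, Violet, Teal}: #1→Amber 4·23=92, #2→Green 3·14=42, #3→Blue 2·25=50, #4→Teal 4·6=24, #5→Teal 2·11=22, #6→Teal 7·16=112, #7→Green 3·9=27, #8→Violet 2·21=42. Service 411; fixed 221; total 632.
No other subset beats 566.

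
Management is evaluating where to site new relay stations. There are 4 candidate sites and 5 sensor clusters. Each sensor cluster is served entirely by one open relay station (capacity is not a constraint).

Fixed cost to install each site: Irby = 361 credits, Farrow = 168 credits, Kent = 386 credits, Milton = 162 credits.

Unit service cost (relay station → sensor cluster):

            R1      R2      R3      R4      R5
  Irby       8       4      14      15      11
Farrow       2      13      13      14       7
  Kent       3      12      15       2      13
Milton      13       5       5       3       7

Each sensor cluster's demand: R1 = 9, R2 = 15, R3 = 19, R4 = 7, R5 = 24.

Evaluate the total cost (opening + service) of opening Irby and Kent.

Each sensor cluster is assigned to its cheapest site among the open ones.
{Irby, Kent}: R1→Kent 3·9=27, R2→Irby 4·15=60, R3→Irby 14·19=266, R4→Kent 2·7=14, R5→Irby 11·24=264. Service 631; fixed 747; total 1378.

Total cost: 1378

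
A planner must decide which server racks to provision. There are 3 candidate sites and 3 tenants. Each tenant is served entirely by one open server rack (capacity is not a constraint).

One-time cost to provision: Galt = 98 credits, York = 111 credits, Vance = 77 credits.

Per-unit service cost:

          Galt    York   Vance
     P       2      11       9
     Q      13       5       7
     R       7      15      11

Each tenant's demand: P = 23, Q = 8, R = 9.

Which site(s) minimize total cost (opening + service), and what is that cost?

For any fixed open set, each tenant goes to its cheapest open site; total = fixed + service.
{Galt}: P→Galt 2·23=46, Q→Galt 13·8=104, R→Galt 7·9=63. Service 213; fixed 98; total 311.
{Galt, Vance}: service 165 + fixed 175 = 340
{Galt, York}: service 149 + fixed 209 = 358
{Galt, York, Vance}: service 149 + fixed 286 = 435
(All 7 nonempty subsets were checked; Galt only is lowest.)

Open Galt only; minimum total cost 311.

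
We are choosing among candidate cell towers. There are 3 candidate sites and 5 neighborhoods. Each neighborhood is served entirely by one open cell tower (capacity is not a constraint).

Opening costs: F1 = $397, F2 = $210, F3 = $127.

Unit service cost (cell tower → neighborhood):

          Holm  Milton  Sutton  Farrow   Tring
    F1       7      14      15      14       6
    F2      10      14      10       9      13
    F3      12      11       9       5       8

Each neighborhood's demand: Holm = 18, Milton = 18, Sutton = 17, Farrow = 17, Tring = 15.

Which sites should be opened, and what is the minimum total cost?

Open F3 only; minimum total cost 899.

For any fixed open set, each neighborhood goes to its cheapest open site; total = fixed + service.
{F3}: Holm→F3 12·18=216, Milton→F3 11·18=198, Sutton→F3 9·17=153, Farrow→F3 5·17=85, Tring→F3 8·15=120. Service 772; fixed 127; total 899.
{F2, F3}: Holm→F2 10·18=180, Milton→F3 11·18=198, Sutton→F3 9·17=153, Farrow→F3 5·17=85, Tring→F3 8·15=120. Service 736; fixed 337; total 1073.
{F2}: Holm→F2 10·18=180, Milton→F2 14·18=252, Sutton→F2 10·17=170, Farrow→F2 9·17=153, Tring→F2 13·15=195. Service 950; fixed 210; total 1160.
{F1, F2, F3}: Holm→F1 7·18=126, Milton→F3 11·18=198, Sutton→F3 9·17=153, Farrow→F3 5·17=85, Tring→F1 6·15=90. Service 652; fixed 734; total 1386.
(All 7 nonempty subsets were checked; F3 only is lowest.)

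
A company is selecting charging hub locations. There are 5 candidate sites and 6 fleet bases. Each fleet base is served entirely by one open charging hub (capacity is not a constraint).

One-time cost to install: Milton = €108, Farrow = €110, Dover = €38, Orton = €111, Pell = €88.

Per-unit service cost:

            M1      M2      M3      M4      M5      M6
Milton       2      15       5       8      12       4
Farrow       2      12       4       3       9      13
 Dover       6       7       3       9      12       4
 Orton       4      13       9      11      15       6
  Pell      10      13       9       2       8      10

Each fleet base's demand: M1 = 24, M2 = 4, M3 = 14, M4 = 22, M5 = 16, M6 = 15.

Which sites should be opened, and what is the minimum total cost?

For any fixed open set, each fleet base goes to its cheapest open site; total = fixed + service.
{Farrow, Dover}: M1→Farrow 2·24=48, M2→Dover 7·4=28, M3→Dover 3·14=42, M4→Farrow 3·22=66, M5→Farrow 9·16=144, M6→Dover 4·15=60. Service 388; fixed 148; total 536.
{Dover, Pell}: service 446 + fixed 126 = 572
{Milton, Dover, Pell}: service 350 + fixed 234 = 584
{Milton, Farrow, Dover, Orton, Pell}: service 350 + fixed 455 = 805
No other subset beats 536.

Open Farrow and Dover; minimum total cost 536.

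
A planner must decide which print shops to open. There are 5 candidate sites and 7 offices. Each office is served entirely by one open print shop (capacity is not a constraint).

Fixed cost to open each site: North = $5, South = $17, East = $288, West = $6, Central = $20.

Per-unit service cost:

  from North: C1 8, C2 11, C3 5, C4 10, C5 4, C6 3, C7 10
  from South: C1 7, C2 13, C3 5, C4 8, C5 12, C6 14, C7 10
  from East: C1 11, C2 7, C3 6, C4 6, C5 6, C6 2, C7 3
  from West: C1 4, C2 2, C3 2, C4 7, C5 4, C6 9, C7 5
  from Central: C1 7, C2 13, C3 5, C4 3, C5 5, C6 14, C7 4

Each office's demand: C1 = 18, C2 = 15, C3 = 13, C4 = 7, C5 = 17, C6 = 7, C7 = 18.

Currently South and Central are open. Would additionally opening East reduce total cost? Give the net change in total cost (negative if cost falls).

No — net change +96 (cost rises by 96).

Current service cost with {South, Central}: 662.
Adding East: each office re-picks its cheapest; new service cost 470, saving 192.
Extra fixed cost: 288. Net change = 288 − 192 = 96.
(Totals: 699 → 795.)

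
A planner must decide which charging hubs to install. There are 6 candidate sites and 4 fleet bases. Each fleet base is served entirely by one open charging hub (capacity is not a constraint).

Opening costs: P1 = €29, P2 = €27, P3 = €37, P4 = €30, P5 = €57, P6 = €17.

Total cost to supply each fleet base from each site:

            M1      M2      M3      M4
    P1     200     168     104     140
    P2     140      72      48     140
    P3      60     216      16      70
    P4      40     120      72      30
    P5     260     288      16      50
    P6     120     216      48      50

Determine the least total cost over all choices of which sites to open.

Minimum total cost: 247

For any fixed open set, each fleet base goes to its cheapest open site; total = fixed + service.
{P2, P4}: M1→P4 40, M2→P2 72, M3→P2 48, M4→P4 30. Service 190; fixed 57; total 247.
{P2, P3, P4}: M1→P4 40, M2→P2 72, M3→P3 16, M4→P4 30. Service 158; fixed 94; total 252.
{P2, P4, P6}: service 190 + fixed 74 = 264
{P1, P2, P3, P4, P5, P6}: service 158 + fixed 197 = 355
No other subset beats 247.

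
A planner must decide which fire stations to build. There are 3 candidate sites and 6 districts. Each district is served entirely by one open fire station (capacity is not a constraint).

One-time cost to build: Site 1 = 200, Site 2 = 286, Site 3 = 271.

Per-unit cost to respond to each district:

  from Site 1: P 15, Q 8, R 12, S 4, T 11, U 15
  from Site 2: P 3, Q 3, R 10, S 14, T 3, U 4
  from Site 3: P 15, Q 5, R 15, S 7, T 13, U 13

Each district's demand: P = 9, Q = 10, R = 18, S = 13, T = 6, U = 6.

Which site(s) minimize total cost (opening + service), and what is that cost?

For any fixed open set, each district goes to its cheapest open site; total = fixed + service.
{Site 2}: P→Site 2 3·9=27, Q→Site 2 3·10=30, R→Site 2 10·18=180, S→Site 2 14·13=182, T→Site 2 3·6=18, U→Site 2 4·6=24. Service 461; fixed 286; total 747.
{Site 1, Site 2}: service 331 + fixed 486 = 817
{Site 1}: service 639 + fixed 200 = 839
{Site 1, Site 2, Site 3}: service 331 + fixed 757 = 1088
(All 7 nonempty subsets were checked; Site 2 only is lowest.)

Open Site 2 only; minimum total cost 747.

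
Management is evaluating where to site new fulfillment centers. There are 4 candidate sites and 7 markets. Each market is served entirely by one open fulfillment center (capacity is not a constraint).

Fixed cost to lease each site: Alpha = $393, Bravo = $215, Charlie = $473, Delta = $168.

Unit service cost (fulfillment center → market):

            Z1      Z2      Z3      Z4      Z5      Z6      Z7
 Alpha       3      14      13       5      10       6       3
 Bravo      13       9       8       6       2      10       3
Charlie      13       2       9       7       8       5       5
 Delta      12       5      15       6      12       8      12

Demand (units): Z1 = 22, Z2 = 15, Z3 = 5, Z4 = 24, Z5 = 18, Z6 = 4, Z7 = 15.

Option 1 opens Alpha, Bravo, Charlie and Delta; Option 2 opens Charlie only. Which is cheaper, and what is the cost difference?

Option 2 is cheaper by 365.

Option 1: {Alpha, Bravo, Charlie, Delta}: Z1→Alpha 3·22=66, Z2→Charlie 2·15=30, Z3→Bravo 8·5=40, Z4→Alpha 5·24=120, Z5→Bravo 2·18=36, Z6→Charlie 5·4=20, Z7→Alpha 3·15=45. Service 357; fixed 1249; total 1606.
Option 2: {Charlie}: Z1→Charlie 13·22=286, Z2→Charlie 2·15=30, Z3→Charlie 9·5=45, Z4→Charlie 7·24=168, Z5→Charlie 8·18=144, Z6→Charlie 5·4=20, Z7→Charlie 5·15=75. Service 768; fixed 473; total 1241.
Difference: |1606 − 1241| = 365.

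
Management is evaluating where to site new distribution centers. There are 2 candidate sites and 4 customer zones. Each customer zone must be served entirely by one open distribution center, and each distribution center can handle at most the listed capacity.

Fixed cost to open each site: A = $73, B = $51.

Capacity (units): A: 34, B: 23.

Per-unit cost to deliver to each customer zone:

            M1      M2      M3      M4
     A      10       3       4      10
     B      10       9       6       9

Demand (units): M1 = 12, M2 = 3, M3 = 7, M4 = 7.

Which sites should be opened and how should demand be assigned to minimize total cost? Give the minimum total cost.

Open {A}: M1→A 10·12=120, M2→A 3·3=9, M3→A 4·7=28, M4→A 10·7=70.
Loads: A carries 29/34. Service 227; fixed 73; total 300.
Next best feasible plan costs 344.

Minimum total cost: 300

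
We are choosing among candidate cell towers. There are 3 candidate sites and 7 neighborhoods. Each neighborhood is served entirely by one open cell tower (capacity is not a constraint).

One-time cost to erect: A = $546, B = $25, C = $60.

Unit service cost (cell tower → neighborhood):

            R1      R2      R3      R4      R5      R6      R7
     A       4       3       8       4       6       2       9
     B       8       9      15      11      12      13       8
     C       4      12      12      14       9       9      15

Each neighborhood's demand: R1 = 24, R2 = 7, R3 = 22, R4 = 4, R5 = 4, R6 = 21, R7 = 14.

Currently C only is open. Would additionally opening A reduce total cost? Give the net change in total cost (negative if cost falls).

No — net change +112 (cost rises by 112).

Current service cost with {C}: 935.
Adding A: each neighborhood re-picks its cheapest; new service cost 501, saving 434.
Extra fixed cost: 546. Net change = 546 − 434 = 112.
(Totals: 995 → 1107.)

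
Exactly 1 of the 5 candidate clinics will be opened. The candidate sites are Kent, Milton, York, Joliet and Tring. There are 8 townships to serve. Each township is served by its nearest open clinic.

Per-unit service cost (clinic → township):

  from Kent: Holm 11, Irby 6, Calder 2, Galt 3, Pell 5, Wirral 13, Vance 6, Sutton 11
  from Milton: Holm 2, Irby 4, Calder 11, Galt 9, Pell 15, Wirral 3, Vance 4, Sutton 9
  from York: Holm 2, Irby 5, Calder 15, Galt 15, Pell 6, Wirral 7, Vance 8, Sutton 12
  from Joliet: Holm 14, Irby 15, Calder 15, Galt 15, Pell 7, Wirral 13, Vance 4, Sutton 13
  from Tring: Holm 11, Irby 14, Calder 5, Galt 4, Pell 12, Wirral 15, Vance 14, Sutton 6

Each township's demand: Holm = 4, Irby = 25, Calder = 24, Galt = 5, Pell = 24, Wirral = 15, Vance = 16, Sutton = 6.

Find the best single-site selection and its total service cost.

Choose Kent only; total service cost 734.

With exactly 1 open, each township uses its cheapest among the chosen.
{Kent}: Holm→Kent 11·4=44, Irby→Kent 6·25=150, Calder→Kent 2·24=48, Galt→Kent 3·5=15, Pell→Kent 5·24=120, Wirral→Kent 13·15=195, Vance→Kent 6·16=96, Sutton→Kent 11·6=66. Service cost 734.
{Milton}: service cost 940
{York}: service cost 1017
Among all 5 size-1 choices, {Kent} is lowest.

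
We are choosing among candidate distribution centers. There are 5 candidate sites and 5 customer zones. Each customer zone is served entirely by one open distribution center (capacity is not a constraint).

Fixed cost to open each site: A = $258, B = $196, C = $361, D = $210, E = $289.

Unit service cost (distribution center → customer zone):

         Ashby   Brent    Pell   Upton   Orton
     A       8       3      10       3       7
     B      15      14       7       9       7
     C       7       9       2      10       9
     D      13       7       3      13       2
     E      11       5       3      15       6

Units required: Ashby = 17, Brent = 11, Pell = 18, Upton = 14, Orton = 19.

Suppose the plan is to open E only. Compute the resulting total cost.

Total cost: 909

Each customer zone is assigned to its cheapest site among the open ones.
{E}: Ashby→E 11·17=187, Brent→E 5·11=55, Pell→E 3·18=54, Upton→E 15·14=210, Orton→E 6·19=114. Service 620; fixed 289; total 909.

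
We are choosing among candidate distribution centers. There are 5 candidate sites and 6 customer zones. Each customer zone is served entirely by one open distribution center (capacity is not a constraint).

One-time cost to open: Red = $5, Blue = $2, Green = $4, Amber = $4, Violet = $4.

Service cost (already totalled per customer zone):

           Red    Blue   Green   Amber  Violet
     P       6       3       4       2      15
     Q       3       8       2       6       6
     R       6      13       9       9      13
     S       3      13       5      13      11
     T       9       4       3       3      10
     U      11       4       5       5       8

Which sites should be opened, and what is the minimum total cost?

For any fixed open set, each customer zone goes to its cheapest open site; total = fixed + service.
{Red, Blue}: P→Blue 3, Q→Red 3, R→Red 6, S→Red 3, T→Blue 4, U→Blue 4. Service 23; fixed 7; total 30.
{Red, Amber}: service 22 + fixed 9 = 31
{Red, Blue, Green}: P→Blue 3, Q→Green 2, R→Red 6, S→Red 3, T→Green 3, U→Blue 4. Service 21; fixed 11; total 32.
{Red, Blue, Green, Amber, Violet}: P→Amber 2, Q→Green 2, R→Red 6, S→Red 3, T→Green 3, U→Blue 4. Service 20; fixed 19; total 39.
No other subset beats 30.

Open Red and Blue; minimum total cost 30.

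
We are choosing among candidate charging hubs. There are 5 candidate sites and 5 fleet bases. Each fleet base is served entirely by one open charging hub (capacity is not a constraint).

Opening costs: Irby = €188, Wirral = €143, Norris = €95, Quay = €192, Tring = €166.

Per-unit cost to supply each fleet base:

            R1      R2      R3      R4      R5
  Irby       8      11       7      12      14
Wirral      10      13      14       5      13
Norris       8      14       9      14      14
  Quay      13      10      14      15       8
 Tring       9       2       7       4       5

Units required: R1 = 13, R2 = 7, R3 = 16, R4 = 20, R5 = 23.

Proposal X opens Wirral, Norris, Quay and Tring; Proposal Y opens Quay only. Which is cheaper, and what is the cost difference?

Proposal X is cheaper by 118.

Proposal X: {Wirral, Norris, Quay, Tring}: R1→Norris 8·13=104, R2→Tring 2·7=14, R3→Tring 7·16=112, R4→Tring 4·20=80, R5→Tring 5·23=115. Service 425; fixed 596; total 1021.
Proposal Y: {Quay}: R1→Quay 13·13=169, R2→Quay 10·7=70, R3→Quay 14·16=224, R4→Quay 15·20=300, R5→Quay 8·23=184. Service 947; fixed 192; total 1139.
Difference: |1021 − 1139| = 118.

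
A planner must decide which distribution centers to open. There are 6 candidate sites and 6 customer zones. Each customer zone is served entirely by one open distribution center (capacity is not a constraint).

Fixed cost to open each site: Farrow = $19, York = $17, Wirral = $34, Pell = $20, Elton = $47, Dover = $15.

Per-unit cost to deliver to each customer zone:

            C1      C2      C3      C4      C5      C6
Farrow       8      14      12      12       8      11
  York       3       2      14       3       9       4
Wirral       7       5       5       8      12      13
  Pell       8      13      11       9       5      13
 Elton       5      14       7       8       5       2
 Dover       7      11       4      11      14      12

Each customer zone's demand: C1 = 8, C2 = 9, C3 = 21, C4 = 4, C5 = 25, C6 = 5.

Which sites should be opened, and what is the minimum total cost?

Open York, Pell and Dover; minimum total cost 335.

For any fixed open set, each customer zone goes to its cheapest open site; total = fixed + service.
{York, Pell, Dover}: C1→York 3·8=24, C2→York 2·9=18, C3→Dover 4·21=84, C4→York 3·4=12, C5→Pell 5·25=125, C6→York 4·5=20. Service 283; fixed 52; total 335.
{York, Elton, Dover}: C1→York 3·8=24, C2→York 2·9=18, C3→Dover 4·21=84, C4→York 3·4=12, C5→Elton 5·25=125, C6→Elton 2·5=10. Service 273; fixed 79; total 352.
{Farrow, York, Pell, Dover}: service 283 + fixed 71 = 354
{Farrow, York, Wirral, Pell, Elton, Dover}: service 273 + fixed 152 = 425
No other subset beats 335.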